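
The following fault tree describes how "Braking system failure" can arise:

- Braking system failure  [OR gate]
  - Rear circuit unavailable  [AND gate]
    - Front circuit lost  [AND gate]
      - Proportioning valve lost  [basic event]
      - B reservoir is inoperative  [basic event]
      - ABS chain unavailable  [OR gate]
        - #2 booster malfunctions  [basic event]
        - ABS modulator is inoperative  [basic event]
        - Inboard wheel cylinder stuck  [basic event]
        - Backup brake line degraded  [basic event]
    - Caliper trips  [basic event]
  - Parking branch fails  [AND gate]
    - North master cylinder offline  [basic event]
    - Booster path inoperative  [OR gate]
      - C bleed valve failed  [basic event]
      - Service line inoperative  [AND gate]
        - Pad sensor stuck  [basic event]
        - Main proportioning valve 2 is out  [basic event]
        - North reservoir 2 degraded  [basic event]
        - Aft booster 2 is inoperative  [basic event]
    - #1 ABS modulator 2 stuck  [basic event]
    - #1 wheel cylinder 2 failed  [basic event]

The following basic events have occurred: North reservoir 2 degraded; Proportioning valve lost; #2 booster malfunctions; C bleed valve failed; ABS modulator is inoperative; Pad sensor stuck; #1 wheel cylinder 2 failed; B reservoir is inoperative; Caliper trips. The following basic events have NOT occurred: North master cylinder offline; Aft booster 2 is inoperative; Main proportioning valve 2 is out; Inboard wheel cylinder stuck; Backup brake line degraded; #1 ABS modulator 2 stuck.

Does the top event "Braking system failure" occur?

Yes

ABS chain unavailable [OR]: #2 booster malfunctions=occurs, ABS modulator is inoperative=occurs, Inboard wheel cylinder stuck=not, Backup brake line degraded=not → at least one input occurs → occurs.
Front circuit lost [AND]: Proportioning valve lost=occurs, B reservoir is inoperative=occurs, ABS chain unavailable=occurs → all inputs occur → occurs.
Rear circuit unavailable [AND]: Front circuit lost=occurs, Caliper trips=occurs → all inputs occur → occurs.
Service line inoperative [AND]: Pad sensor stuck=occurs, Main proportioning valve 2 is out=not, North reservoir 2 degraded=occurs, Aft booster 2 is inoperative=not → not all inputs occur → does not occur.
Booster path inoperative [OR]: C bleed valve failed=occurs, Service line inoperative=not → at least one input occurs → occurs.
Parking branch fails [AND]: North master cylinder offline=not, Booster path inoperative=occurs, #1 ABS modulator 2 stuck=not, #1 wheel cylinder 2 failed=occurs → not all inputs occur → does not occur.
Braking system failure [OR]: Rear circuit unavailable=occurs, Parking branch fails=not → at least one input occurs → occurs.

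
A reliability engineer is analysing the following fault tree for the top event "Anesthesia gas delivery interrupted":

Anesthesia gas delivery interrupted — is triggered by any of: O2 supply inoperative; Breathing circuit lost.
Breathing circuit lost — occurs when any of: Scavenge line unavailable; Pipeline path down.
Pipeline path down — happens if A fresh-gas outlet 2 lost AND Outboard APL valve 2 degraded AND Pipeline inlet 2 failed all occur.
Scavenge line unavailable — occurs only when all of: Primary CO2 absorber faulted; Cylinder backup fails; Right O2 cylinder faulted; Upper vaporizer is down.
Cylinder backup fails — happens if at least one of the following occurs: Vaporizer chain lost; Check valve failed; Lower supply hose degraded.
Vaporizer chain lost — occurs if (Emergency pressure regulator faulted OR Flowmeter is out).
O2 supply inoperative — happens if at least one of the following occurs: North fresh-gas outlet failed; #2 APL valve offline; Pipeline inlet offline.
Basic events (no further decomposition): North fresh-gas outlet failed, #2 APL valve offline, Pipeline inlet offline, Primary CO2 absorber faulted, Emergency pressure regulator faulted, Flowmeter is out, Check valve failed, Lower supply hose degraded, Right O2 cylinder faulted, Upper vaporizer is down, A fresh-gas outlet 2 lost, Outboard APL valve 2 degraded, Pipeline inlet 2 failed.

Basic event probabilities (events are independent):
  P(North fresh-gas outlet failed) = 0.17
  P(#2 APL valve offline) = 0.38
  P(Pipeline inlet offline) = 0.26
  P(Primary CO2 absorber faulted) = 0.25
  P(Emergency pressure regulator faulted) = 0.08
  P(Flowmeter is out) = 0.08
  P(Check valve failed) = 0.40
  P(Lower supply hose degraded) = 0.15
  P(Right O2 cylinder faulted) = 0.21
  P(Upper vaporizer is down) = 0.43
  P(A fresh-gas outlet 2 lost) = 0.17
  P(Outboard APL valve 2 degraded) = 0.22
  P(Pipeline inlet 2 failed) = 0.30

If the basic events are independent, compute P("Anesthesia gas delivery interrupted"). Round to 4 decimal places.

P(O2 supply inoperative) [OR] = 1 − (1−0.17) × (1−0.38) × (1−0.26) = 0.619196
P(Vaporizer chain lost) [OR] = 1 − (1−0.08) × (1−0.08) = 0.153600
P(Cylinder backup fails) [OR] = 1 − (1−0.153600) × (1−0.40) × (1−0.15) = 0.568336
P(Scavenge line unavailable) [AND] = 0.25 × 0.568336 × 0.21 × 0.43 = 0.012830
P(Pipeline path down) [AND] = 0.17 × 0.22 × 0.30 = 0.011220
P(Breathing circuit lost) [OR] = 1 − (1−0.012830) × (1−0.011220) = 0.023906
P(Anesthesia gas delivery interrupted) [OR] = 1 − (1−0.619196) × (1−0.023906) = 0.628300
Rounded to 4 decimal places: P(Anesthesia gas delivery interrupted) ≈ 0.6283.

0.6283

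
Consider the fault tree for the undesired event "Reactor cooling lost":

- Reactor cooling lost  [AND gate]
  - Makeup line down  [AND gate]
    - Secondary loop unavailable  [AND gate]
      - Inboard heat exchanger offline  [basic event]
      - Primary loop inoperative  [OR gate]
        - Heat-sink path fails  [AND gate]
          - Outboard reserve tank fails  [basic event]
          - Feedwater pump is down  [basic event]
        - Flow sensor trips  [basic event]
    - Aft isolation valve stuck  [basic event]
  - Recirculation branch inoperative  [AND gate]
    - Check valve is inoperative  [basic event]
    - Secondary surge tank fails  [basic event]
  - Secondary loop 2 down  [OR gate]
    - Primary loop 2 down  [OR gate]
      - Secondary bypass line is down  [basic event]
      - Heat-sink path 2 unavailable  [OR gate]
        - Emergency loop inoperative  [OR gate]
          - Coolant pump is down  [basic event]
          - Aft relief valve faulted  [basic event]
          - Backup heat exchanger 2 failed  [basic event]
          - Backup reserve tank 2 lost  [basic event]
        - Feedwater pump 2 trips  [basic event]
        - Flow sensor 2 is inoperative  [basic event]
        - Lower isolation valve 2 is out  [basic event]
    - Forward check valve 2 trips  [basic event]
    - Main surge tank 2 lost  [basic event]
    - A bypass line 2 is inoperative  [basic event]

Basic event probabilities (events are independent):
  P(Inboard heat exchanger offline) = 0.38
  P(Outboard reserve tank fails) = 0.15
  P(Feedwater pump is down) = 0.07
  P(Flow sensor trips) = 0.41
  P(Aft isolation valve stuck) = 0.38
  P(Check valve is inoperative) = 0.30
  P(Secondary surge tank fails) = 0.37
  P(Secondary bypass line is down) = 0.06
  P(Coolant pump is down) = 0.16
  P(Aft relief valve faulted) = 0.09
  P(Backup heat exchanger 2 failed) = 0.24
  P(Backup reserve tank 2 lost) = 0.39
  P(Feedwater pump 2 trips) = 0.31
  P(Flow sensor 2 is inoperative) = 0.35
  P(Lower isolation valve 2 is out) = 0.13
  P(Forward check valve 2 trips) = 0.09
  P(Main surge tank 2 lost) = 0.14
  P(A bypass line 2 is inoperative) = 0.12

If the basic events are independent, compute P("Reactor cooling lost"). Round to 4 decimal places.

P(Heat-sink path fails) [AND] = 0.15 × 0.07 = 0.010500
P(Primary loop inoperative) [OR] = 1 − (1−0.010500) × (1−0.41) = 0.416195
P(Secondary loop unavailable) [AND] = 0.38 × 0.416195 = 0.158154
P(Makeup line down) [AND] = 0.158154 × 0.38 = 0.060099
P(Recirculation branch inoperative) [AND] = 0.30 × 0.37 = 0.111000
P(Emergency loop inoperative) [OR] = 1 − (1−0.16) × (1−0.09) × (1−0.24) × (1−0.39) = 0.645624
P(Heat-sink path 2 unavailable) [OR] = 1 − (1−0.645624) × (1−0.31) × (1−0.35) × (1−0.13) = 0.861724
P(Primary loop 2 down) [OR] = 1 − (1−0.06) × (1−0.861724) = 0.870021
P(Secondary loop 2 down) [OR] = 1 − (1−0.870021) × (1−0.09) × (1−0.14) × (1−0.12) = 0.910485
P(Reactor cooling lost) [AND] = 0.060099 × 0.111000 × 0.910485 = 0.006074
Rounded to 4 decimal places: P(Reactor cooling lost) ≈ 0.0061.

0.0061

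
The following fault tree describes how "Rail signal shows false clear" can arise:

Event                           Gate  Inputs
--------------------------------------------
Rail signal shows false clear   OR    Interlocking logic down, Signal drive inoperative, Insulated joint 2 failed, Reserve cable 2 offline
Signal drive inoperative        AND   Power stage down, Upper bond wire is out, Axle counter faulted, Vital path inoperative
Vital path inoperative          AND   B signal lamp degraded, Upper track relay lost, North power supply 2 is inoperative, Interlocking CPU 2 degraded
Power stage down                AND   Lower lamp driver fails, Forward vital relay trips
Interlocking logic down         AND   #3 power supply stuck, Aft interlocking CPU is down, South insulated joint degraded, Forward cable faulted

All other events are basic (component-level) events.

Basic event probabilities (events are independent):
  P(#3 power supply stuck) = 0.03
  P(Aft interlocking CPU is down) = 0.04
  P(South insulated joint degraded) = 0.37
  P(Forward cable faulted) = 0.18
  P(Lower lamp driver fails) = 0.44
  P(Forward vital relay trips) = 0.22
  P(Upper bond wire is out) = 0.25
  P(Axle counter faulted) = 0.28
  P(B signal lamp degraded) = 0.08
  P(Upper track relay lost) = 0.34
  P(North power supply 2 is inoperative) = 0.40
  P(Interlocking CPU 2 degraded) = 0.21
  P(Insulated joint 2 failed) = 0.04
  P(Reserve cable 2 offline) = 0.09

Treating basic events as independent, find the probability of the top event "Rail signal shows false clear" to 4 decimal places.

P(Interlocking logic down) [AND] = 0.03 × 0.04 × 0.37 × 0.18 = 0.000080
P(Power stage down) [AND] = 0.44 × 0.22 = 0.096800
P(Vital path inoperative) [AND] = 0.08 × 0.34 × 0.40 × 0.21 = 0.002285
P(Signal drive inoperative) [AND] = 0.096800 × 0.25 × 0.28 × 0.002285 = 0.000015
P(Rail signal shows false clear) [OR] = 1 − (1−0.000080) × (1−0.000015) × (1−0.04) × (1−0.09) = 0.126483
Rounded to 4 decimal places: P(Rail signal shows false clear) ≈ 0.1265.

0.1265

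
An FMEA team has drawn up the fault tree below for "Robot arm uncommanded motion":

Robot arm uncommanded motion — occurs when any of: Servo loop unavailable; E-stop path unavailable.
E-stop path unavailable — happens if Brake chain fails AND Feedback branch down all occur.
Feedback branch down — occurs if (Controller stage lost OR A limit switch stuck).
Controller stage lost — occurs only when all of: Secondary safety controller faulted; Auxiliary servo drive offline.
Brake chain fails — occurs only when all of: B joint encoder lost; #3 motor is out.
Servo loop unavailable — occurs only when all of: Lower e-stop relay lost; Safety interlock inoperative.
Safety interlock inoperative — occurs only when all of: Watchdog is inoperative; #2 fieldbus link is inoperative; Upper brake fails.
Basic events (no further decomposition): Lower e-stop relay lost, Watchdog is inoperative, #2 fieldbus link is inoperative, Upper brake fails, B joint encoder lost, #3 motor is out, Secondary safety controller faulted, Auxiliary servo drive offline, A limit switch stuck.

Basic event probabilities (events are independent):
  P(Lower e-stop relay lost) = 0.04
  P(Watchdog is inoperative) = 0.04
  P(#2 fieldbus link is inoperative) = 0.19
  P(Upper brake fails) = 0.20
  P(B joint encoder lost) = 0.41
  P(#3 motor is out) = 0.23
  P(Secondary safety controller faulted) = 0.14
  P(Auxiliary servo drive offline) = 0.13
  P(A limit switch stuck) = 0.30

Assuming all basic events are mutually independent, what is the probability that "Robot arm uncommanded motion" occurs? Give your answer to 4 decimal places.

P(Safety interlock inoperative) [AND] = 0.04 × 0.19 × 0.20 = 0.001520
P(Servo loop unavailable) [AND] = 0.04 × 0.001520 = 0.000061
P(Brake chain fails) [AND] = 0.41 × 0.23 = 0.094300
P(Controller stage lost) [AND] = 0.14 × 0.13 = 0.018200
P(Feedback branch down) [OR] = 1 − (1−0.018200) × (1−0.30) = 0.312740
P(E-stop path unavailable) [AND] = 0.094300 × 0.312740 = 0.029491
P(Robot arm uncommanded motion) [OR] = 1 − (1−0.000061) × (1−0.029491) = 0.029550
Rounded to 4 decimal places: P(Robot arm uncommanded motion) ≈ 0.0296.

0.0296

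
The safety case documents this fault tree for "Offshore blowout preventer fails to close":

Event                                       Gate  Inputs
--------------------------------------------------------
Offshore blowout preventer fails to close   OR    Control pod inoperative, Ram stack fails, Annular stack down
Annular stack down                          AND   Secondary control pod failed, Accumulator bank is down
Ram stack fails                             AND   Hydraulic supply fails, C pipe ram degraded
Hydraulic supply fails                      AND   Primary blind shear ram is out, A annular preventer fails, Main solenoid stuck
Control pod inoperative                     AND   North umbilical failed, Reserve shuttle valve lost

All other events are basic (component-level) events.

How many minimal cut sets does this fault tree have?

3

Control pod inoperative [AND]: one cut set from each child combined → 1 × 1 = 1 cut set(s).
Hydraulic supply fails [AND]: one cut set from each child combined → 1 × 1 × 1 = 1 cut set(s).
Ram stack fails [AND]: one cut set from each child combined → 1 × 1 = 1 cut set(s).
Annular stack down [AND]: one cut set from each child combined → 1 × 1 = 1 cut set(s).
Offshore blowout preventer fails to close [OR]: union of children's cut sets → 3 cut set(s).
Minimal cut sets: {North umbilical failed, Reserve shuttle valve lost}; {A annular preventer fails, C pipe ram degraded, Main solenoid stuck, Primary blind shear ram is out}; {Accumulator bank is down, Secondary control pod failed}.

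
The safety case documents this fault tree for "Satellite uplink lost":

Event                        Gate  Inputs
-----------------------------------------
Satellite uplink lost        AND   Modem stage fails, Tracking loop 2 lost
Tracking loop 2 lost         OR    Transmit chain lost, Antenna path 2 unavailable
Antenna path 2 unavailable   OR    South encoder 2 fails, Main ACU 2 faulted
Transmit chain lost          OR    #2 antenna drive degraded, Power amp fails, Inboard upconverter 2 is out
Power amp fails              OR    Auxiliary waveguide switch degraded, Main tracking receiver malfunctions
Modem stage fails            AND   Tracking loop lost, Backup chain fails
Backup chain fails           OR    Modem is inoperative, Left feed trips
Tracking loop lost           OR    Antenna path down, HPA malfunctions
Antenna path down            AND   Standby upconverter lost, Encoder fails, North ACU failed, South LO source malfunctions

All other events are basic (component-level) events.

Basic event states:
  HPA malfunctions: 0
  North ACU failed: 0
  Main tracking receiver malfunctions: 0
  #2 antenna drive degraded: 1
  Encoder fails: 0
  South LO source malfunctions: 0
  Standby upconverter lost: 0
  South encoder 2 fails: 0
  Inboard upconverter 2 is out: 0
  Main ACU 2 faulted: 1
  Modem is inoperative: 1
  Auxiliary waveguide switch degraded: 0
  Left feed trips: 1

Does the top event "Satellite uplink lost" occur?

Antenna path down [AND]: Standby upconverter lost=not, Encoder fails=not, North ACU failed=not, South LO source malfunctions=not → not all inputs occur → does not occur.
Tracking loop lost [OR]: Antenna path down=not, HPA malfunctions=not → no input occurs → does not occur.
Backup chain fails [OR]: Modem is inoperative=occurs, Left feed trips=occurs → at least one input occurs → occurs.
Modem stage fails [AND]: Tracking loop lost=not, Backup chain fails=occurs → not all inputs occur → does not occur.
Power amp fails [OR]: Auxiliary waveguide switch degraded=not, Main tracking receiver malfunctions=not → no input occurs → does not occur.
Transmit chain lost [OR]: #2 antenna drive degraded=occurs, Power amp fails=not, Inboard upconverter 2 is out=not → at least one input occurs → occurs.
Antenna path 2 unavailable [OR]: South encoder 2 fails=not, Main ACU 2 faulted=occurs → at least one input occurs → occurs.
Tracking loop 2 lost [OR]: Transmit chain lost=occurs, Antenna path 2 unavailable=occurs → at least one input occurs → occurs.
Satellite uplink lost [AND]: Modem stage fails=not, Tracking loop 2 lost=occurs → not all inputs occur → does not occur.

No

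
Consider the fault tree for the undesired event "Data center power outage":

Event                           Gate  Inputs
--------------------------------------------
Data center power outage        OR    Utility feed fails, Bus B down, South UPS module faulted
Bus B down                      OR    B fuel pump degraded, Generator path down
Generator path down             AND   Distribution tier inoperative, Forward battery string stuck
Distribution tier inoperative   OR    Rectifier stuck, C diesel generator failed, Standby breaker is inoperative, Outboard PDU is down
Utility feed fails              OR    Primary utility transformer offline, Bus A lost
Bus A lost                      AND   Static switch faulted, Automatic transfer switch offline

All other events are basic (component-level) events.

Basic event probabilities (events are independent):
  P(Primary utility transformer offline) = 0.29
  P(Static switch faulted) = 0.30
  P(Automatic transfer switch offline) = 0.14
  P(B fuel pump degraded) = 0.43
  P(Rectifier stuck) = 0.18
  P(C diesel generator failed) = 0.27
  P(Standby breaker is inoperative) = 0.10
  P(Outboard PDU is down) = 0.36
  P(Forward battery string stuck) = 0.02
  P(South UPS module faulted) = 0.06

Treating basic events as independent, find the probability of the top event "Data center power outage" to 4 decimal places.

P(Bus A lost) [AND] = 0.30 × 0.14 = 0.042000
P(Utility feed fails) [OR] = 1 − (1−0.29) × (1−0.042000) = 0.319820
P(Distribution tier inoperative) [OR] = 1 − (1−0.18) × (1−0.27) × (1−0.10) × (1−0.36) = 0.655206
P(Generator path down) [AND] = 0.655206 × 0.02 = 0.013104
P(Bus B down) [OR] = 1 − (1−0.43) × (1−0.013104) = 0.437469
P(Data center power outage) [OR] = 1 − (1−0.319820) × (1−0.437469) × (1−0.06) = 0.640335
Rounded to 4 decimal places: P(Data center power outage) ≈ 0.6403.

0.6403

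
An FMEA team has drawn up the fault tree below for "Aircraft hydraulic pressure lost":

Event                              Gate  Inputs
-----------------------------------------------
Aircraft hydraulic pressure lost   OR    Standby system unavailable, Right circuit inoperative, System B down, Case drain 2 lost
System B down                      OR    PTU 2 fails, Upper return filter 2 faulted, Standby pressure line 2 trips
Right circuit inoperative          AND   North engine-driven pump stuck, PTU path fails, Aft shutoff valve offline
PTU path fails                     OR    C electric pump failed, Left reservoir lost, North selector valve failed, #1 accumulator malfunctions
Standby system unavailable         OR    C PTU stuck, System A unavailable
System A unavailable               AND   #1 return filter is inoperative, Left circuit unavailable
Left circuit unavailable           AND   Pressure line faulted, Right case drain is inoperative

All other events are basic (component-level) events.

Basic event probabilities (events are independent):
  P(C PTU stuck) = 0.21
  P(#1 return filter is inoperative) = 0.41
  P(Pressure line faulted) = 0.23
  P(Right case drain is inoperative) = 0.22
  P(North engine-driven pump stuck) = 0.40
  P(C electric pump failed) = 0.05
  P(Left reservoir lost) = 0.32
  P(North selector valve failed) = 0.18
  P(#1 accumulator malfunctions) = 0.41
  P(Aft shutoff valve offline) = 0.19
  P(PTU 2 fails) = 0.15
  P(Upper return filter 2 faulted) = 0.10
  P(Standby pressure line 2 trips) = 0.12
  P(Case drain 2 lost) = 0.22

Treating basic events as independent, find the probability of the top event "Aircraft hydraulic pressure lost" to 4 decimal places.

0.6150

P(Left circuit unavailable) [AND] = 0.23 × 0.22 = 0.050600
P(System A unavailable) [AND] = 0.41 × 0.050600 = 0.020746
P(Standby system unavailable) [OR] = 1 − (1−0.21) × (1−0.020746) = 0.226389
P(PTU path fails) [OR] = 1 − (1−0.05) × (1−0.32) × (1−0.18) × (1−0.41) = 0.687465
P(Right circuit inoperative) [AND] = 0.40 × 0.687465 × 0.19 = 0.052247
P(System B down) [OR] = 1 − (1−0.15) × (1−0.10) × (1−0.12) = 0.326800
P(Aircraft hydraulic pressure lost) [OR] = 1 − (1−0.226389) × (1−0.052247) × (1−0.326800) × (1−0.22) = 0.615004
Rounded to 4 decimal places: P(Aircraft hydraulic pressure lost) ≈ 0.6150.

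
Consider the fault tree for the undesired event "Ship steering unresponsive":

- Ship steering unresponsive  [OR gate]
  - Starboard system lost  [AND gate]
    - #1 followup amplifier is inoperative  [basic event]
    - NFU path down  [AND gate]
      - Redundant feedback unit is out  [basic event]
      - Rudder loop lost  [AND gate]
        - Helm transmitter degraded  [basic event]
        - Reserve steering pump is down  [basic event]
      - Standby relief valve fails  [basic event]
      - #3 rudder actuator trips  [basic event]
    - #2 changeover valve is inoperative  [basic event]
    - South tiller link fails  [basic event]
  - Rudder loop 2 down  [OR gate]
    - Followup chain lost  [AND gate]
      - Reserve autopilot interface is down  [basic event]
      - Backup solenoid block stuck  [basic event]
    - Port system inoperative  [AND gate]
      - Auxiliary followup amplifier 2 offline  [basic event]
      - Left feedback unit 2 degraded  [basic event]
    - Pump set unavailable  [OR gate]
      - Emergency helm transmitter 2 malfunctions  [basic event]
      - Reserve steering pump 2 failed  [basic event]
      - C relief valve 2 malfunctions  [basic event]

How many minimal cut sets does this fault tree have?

Rudder loop lost [AND]: one cut set from each child combined → 1 × 1 = 1 cut set(s).
NFU path down [AND]: one cut set from each child combined → 1 × 1 × 1 × 1 = 1 cut set(s).
Starboard system lost [AND]: one cut set from each child combined → 1 × 1 × 1 × 1 = 1 cut set(s).
Followup chain lost [AND]: one cut set from each child combined → 1 × 1 = 1 cut set(s).
Port system inoperative [AND]: one cut set from each child combined → 1 × 1 = 1 cut set(s).
Pump set unavailable [OR]: union of children's cut sets → 3 cut set(s).
Rudder loop 2 down [OR]: union of children's cut sets → 5 cut set(s).
Ship steering unresponsive [OR]: union of children's cut sets → 6 cut set(s).
Minimal cut sets: {#1 followup amplifier is inoperative, #2 changeover valve is inoperative, #3 rudder actuator trips, Helm transmitter degraded, Redundant feedback unit is out, Reserve steering pump is down, South tiller link fails, Standby relief valve fails}; {Backup solenoid block stuck, Reserve autopilot interface is down}; {Auxiliary followup amplifier 2 offline, Left feedback unit 2 degraded}; {Emergency helm transmitter 2 malfunctions}; {Reserve steering pump 2 failed}; {C relief valve 2 malfunctions}.

6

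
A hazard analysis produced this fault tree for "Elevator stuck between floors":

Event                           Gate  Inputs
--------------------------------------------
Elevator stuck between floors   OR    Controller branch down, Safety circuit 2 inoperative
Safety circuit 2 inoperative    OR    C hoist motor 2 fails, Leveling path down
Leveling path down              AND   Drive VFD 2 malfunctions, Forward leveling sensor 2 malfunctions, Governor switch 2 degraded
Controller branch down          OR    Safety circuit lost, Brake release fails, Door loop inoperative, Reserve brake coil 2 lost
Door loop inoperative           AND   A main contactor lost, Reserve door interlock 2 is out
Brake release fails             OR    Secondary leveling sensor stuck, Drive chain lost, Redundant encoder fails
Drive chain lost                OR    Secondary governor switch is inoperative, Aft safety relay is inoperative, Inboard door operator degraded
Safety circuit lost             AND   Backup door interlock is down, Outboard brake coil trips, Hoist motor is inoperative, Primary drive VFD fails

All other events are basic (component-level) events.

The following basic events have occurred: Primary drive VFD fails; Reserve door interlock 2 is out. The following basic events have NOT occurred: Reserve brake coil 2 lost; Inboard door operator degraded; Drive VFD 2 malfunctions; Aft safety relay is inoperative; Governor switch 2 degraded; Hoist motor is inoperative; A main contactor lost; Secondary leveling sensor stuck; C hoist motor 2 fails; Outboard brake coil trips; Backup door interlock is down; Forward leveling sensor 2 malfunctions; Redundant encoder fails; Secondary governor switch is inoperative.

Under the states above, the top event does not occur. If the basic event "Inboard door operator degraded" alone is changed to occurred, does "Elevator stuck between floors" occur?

Counterfactual: set "Inboard door operator degraded" to occurred.
Safety circuit lost [AND]: Backup door interlock is down=not, Outboard brake coil trips=not, Hoist motor is inoperative=not, Primary drive VFD fails=occurs → not all inputs occur → does not occur.
Drive chain lost [OR]: Secondary governor switch is inoperative=not, Aft safety relay is inoperative=not, Inboard door operator degraded=occurs → at least one input occurs → occurs.
Brake release fails [OR]: Secondary leveling sensor stuck=not, Drive chain lost=occurs, Redundant encoder fails=not → at least one input occurs → occurs.
Door loop inoperative [AND]: A main contactor lost=not, Reserve door interlock 2 is out=occurs → not all inputs occur → does not occur.
Controller branch down [OR]: Safety circuit lost=not, Brake release fails=occurs, Door loop inoperative=not, Reserve brake coil 2 lost=not → at least one input occurs → occurs.
Leveling path down [AND]: Drive VFD 2 malfunctions=not, Forward leveling sensor 2 malfunctions=not, Governor switch 2 degraded=not → not all inputs occur → does not occur.
Safety circuit 2 inoperative [OR]: C hoist motor 2 fails=not, Leveling path down=not → no input occurs → does not occur.
Elevator stuck between floors [OR]: Controller branch down=occurs, Safety circuit 2 inoperative=not → at least one input occurs → occurs.

Yes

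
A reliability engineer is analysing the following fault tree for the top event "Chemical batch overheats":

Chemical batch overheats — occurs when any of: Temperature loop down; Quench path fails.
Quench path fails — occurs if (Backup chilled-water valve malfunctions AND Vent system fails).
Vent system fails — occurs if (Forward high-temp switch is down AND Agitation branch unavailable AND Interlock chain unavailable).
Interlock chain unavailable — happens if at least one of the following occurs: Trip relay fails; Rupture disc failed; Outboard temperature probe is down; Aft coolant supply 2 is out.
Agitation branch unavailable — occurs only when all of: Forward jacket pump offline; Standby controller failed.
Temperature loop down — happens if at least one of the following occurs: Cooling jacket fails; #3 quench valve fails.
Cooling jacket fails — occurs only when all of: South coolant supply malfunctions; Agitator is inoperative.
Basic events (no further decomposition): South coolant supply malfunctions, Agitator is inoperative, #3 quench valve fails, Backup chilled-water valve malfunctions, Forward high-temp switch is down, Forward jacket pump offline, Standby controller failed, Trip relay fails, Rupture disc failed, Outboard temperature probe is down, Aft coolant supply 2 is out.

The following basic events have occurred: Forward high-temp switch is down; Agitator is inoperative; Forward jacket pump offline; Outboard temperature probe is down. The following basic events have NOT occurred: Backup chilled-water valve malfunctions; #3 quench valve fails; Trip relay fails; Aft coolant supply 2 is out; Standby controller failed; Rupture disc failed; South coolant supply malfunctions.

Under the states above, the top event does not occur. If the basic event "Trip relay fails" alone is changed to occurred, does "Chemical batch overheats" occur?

Counterfactual: set "Trip relay fails" to occurred.
Cooling jacket fails [AND]: South coolant supply malfunctions=not, Agitator is inoperative=occurs → not all inputs occur → does not occur.
Temperature loop down [OR]: Cooling jacket fails=not, #3 quench valve fails=not → no input occurs → does not occur.
Agitation branch unavailable [AND]: Forward jacket pump offline=occurs, Standby controller failed=not → not all inputs occur → does not occur.
Interlock chain unavailable [OR]: Trip relay fails=occurs, Rupture disc failed=not, Outboard temperature probe is down=occurs, Aft coolant supply 2 is out=not → at least one input occurs → occurs.
Vent system fails [AND]: Forward high-temp switch is down=occurs, Agitation branch unavailable=not, Interlock chain unavailable=occurs → not all inputs occur → does not occur.
Quench path fails [AND]: Backup chilled-water valve malfunctions=not, Vent system fails=not → not all inputs occur → does not occur.
Chemical batch overheats [OR]: Temperature loop down=not, Quench path fails=not → no input occurs → does not occur.

No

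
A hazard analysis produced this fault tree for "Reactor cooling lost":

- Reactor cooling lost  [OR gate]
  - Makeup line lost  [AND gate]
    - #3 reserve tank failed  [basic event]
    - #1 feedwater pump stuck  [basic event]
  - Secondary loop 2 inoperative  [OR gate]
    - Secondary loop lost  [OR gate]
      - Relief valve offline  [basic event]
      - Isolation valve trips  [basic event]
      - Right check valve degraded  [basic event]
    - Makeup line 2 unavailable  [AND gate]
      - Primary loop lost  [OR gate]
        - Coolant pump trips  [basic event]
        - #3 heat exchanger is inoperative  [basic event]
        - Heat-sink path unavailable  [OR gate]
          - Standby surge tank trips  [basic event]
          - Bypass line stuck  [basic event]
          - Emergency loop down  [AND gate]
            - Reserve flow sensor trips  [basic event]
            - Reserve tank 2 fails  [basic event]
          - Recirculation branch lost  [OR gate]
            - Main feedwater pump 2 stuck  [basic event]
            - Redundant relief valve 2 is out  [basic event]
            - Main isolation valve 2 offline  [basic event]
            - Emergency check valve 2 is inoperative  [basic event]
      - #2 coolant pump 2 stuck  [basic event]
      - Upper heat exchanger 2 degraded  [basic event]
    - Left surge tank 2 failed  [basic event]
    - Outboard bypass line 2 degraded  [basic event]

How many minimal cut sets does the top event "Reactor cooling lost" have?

15

Makeup line lost [AND]: one cut set from each child combined → 1 × 1 = 1 cut set(s).
Secondary loop lost [OR]: union of children's cut sets → 3 cut set(s).
Emergency loop down [AND]: one cut set from each child combined → 1 × 1 = 1 cut set(s).
Recirculation branch lost [OR]: union of children's cut sets → 4 cut set(s).
Heat-sink path unavailable [OR]: union of children's cut sets → 7 cut set(s).
Primary loop lost [OR]: union of children's cut sets → 9 cut set(s).
Makeup line 2 unavailable [AND]: one cut set from each child combined → 9 × 1 × 1 = 9 cut set(s).
Secondary loop 2 inoperative [OR]: union of children's cut sets → 14 cut set(s).
Reactor cooling lost [OR]: union of children's cut sets → 15 cut set(s).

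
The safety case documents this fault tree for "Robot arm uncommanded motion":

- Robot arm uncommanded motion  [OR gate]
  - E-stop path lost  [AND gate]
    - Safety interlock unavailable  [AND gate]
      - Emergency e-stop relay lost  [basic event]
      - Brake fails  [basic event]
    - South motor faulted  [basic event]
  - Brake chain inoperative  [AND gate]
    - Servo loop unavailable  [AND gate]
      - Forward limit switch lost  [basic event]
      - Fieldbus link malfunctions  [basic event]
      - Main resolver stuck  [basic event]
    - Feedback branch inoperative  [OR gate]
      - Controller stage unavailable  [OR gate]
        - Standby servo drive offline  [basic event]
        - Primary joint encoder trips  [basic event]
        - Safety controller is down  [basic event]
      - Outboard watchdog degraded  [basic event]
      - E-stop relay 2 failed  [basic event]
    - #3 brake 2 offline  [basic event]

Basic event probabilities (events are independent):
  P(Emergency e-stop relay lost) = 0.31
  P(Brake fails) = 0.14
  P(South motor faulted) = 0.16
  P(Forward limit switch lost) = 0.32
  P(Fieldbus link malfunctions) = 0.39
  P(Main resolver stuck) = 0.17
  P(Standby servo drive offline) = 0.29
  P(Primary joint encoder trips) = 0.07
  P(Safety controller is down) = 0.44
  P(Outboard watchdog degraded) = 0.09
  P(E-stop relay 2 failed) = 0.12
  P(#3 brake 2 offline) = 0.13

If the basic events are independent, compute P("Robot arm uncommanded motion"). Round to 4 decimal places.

0.0089

P(Safety interlock unavailable) [AND] = 0.31 × 0.14 = 0.043400
P(E-stop path lost) [AND] = 0.043400 × 0.16 = 0.006944
P(Servo loop unavailable) [AND] = 0.32 × 0.39 × 0.17 = 0.021216
P(Controller stage unavailable) [OR] = 1 − (1−0.29) × (1−0.07) × (1−0.44) = 0.630232
P(Feedback branch inoperative) [OR] = 1 − (1−0.630232) × (1−0.09) × (1−0.12) = 0.703890
P(Brake chain inoperative) [AND] = 0.021216 × 0.703890 × 0.13 = 0.001941
P(Robot arm uncommanded motion) [OR] = 1 − (1−0.006944) × (1−0.001941) = 0.008872
Rounded to 4 decimal places: P(Robot arm uncommanded motion) ≈ 0.0089.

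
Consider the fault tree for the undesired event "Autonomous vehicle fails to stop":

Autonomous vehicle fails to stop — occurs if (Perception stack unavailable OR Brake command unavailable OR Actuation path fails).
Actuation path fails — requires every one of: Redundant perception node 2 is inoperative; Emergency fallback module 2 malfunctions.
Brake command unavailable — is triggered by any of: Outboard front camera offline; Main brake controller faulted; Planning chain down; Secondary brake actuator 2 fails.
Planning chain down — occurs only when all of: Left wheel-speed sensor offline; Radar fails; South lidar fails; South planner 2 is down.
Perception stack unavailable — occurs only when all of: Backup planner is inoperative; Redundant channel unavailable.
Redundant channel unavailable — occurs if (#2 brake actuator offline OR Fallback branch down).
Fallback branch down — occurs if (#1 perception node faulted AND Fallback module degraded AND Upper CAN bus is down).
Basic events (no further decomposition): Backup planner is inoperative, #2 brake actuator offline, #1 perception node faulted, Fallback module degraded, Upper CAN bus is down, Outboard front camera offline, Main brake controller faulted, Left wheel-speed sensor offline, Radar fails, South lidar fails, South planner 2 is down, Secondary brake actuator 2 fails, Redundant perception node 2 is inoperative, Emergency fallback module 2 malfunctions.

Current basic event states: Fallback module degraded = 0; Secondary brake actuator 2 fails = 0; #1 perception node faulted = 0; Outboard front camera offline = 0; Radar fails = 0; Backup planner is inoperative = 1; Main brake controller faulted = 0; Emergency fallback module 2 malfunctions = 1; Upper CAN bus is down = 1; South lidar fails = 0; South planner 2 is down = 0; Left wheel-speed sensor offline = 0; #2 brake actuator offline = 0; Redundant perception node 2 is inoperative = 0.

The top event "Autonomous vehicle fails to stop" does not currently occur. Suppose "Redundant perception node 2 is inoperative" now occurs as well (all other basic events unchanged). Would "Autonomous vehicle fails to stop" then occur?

Yes

Counterfactual: set "Redundant perception node 2 is inoperative" to occurred.
Fallback branch down [AND]: #1 perception node faulted=not, Fallback module degraded=not, Upper CAN bus is down=occurs → not all inputs occur → does not occur.
Redundant channel unavailable [OR]: #2 brake actuator offline=not, Fallback branch down=not → no input occurs → does not occur.
Perception stack unavailable [AND]: Backup planner is inoperative=occurs, Redundant channel unavailable=not → not all inputs occur → does not occur.
Planning chain down [AND]: Left wheel-speed sensor offline=not, Radar fails=not, South lidar fails=not, South planner 2 is down=not → not all inputs occur → does not occur.
Brake command unavailable [OR]: Outboard front camera offline=not, Main brake controller faulted=not, Planning chain down=not, Secondary brake actuator 2 fails=not → no input occurs → does not occur.
Actuation path fails [AND]: Redundant perception node 2 is inoperative=occurs, Emergency fallback module 2 malfunctions=occurs → all inputs occur → occurs.
Autonomous vehicle fails to stop [OR]: Perception stack unavailable=not, Brake command unavailable=not, Actuation path fails=occurs → at least one input occurs → occurs.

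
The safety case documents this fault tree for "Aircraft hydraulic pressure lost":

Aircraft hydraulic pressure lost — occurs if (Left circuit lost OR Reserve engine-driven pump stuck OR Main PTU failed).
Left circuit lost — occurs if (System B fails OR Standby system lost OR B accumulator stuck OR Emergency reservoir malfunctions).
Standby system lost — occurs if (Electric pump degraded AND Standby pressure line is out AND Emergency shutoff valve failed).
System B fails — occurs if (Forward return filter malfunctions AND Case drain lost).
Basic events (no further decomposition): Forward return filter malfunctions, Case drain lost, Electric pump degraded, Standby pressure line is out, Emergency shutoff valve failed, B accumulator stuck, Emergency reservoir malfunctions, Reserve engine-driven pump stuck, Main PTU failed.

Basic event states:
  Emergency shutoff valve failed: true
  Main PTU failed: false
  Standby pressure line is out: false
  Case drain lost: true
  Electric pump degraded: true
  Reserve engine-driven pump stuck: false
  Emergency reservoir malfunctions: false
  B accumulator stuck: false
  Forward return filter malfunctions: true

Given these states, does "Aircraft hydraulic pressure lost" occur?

System B fails [AND]: Forward return filter malfunctions=occurs, Case drain lost=occurs → all inputs occur → occurs.
Standby system lost [AND]: Electric pump degraded=occurs, Standby pressure line is out=not, Emergency shutoff valve failed=occurs → not all inputs occur → does not occur.
Left circuit lost [OR]: System B fails=occurs, Standby system lost=not, B accumulator stuck=not, Emergency reservoir malfunctions=not → at least one input occurs → occurs.
Aircraft hydraulic pressure lost [OR]: Left circuit lost=occurs, Reserve engine-driven pump stuck=not, Main PTU failed=not → at least one input occurs → occurs.

Yes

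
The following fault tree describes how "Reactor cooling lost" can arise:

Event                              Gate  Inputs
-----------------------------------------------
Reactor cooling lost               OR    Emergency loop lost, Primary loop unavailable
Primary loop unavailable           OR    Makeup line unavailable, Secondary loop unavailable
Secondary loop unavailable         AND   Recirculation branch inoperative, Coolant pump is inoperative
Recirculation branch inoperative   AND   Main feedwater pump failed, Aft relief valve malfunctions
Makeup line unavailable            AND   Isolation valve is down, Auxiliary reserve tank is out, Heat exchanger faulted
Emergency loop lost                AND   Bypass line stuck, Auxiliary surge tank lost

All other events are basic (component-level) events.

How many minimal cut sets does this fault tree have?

Emergency loop lost [AND]: one cut set from each child combined → 1 × 1 = 1 cut set(s).
Makeup line unavailable [AND]: one cut set from each child combined → 1 × 1 × 1 = 1 cut set(s).
Recirculation branch inoperative [AND]: one cut set from each child combined → 1 × 1 = 1 cut set(s).
Secondary loop unavailable [AND]: one cut set from each child combined → 1 × 1 = 1 cut set(s).
Primary loop unavailable [OR]: union of children's cut sets → 2 cut set(s).
Reactor cooling lost [OR]: union of children's cut sets → 3 cut set(s).
Minimal cut sets: {Auxiliary surge tank lost, Bypass line stuck}; {Auxiliary reserve tank is out, Heat exchanger faulted, Isolation valve is down}; {Aft relief valve malfunctions, Coolant pump is inoperative, Main feedwater pump failed}.

3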